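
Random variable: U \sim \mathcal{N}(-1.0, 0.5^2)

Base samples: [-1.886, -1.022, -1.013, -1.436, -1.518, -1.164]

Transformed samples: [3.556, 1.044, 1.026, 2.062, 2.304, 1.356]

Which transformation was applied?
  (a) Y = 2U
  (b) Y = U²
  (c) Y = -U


Checking option (b) Y = U²:
  U = -1.886 -> Y = 3.556 ✓
  U = -1.022 -> Y = 1.044 ✓
  U = -1.013 -> Y = 1.026 ✓
All samples match this transformation.

(b) U²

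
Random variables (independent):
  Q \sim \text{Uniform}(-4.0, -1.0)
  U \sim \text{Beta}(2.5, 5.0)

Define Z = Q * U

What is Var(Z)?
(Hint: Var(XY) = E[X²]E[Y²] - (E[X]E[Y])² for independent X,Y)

Var(XY) = E[X²]E[Y²] - (E[X]E[Y])²
E[Q] = -2.5, Var(Q) = 0.75
E[U] = 0.33333333, Var(U) = 0.026143791
E[Q²] = 0.75 + (-2.5)² = 7
E[U²] = 0.026143791 + 0.33333333² = 0.1372549
Var(Z) = 7*0.1372549 - (-2.5*0.33333333)²
= 0.96078431 - 0.69444444 = 0.26633987

0.26633987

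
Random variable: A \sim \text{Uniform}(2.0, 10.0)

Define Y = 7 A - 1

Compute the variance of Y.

For Y = aA + b: Var(Y) = a² * Var(A)
Var(A) = (10 - 2)^2/12 = 5.3333333
Var(Y) = 7² * 5.3333333 = 49 * 5.3333333 = 261.33333

261.33333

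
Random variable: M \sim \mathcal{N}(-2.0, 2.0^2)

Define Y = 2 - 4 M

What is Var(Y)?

For Y = aM + b: Var(Y) = a² * Var(M)
Var(M) = 2.0^2 = 4
Var(Y) = (-4)² * 4 = 16 * 4 = 64

64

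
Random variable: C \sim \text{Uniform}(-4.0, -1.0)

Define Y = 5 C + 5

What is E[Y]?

For Y = 5C + 5:
E[Y] = 5 * E[C] + 5
E[C] = (-4 - 1)/2 = -2.5
E[Y] = 5 * (-2.5) + 5 = -7.5

-7.5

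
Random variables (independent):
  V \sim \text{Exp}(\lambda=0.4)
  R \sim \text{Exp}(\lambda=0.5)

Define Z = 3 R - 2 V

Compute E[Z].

E[Z] = -2*E[V] + 3*E[R]
E[V] = 2.5
E[R] = 2
E[Z] = -2*2.5 + 3*2 = 1

1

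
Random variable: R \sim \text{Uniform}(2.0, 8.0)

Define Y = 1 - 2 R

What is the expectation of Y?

For Y = -2R + 1:
E[Y] = -2 * E[R] + 1
E[R] = (2 + 8)/2 = 5
E[Y] = -2 * 5 + 1 = -9

-9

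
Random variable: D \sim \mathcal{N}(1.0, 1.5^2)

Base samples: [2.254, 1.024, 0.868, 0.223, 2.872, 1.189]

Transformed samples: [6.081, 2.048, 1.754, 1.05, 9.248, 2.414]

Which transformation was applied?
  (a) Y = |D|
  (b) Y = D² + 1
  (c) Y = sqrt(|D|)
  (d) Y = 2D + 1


Checking option (b) Y = D² + 1:
  D = 2.254 -> Y = 6.081 ✓
  D = 1.024 -> Y = 2.048 ✓
  D = 0.868 -> Y = 1.754 ✓
All samples match this transformation.

(b) D² + 1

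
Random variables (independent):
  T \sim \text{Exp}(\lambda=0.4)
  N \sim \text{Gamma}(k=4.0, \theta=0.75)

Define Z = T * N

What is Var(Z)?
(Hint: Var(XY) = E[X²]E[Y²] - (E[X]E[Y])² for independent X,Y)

Var(XY) = E[X²]E[Y²] - (E[X]E[Y])²
E[T] = 2.5, Var(T) = 6.25
E[N] = 3, Var(N) = 2.25
E[T²] = 6.25 + 2.5² = 12.5
E[N²] = 2.25 + 3² = 11.25
Var(Z) = 12.5*11.25 - (2.5*3)²
= 140.625 - 56.25 = 84.375

84.375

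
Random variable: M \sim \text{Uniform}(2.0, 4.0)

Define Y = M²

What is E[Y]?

E[M²] = Var(M) + (E[M])² = 0.33333333 + 9 = 9.3333333

9.3333333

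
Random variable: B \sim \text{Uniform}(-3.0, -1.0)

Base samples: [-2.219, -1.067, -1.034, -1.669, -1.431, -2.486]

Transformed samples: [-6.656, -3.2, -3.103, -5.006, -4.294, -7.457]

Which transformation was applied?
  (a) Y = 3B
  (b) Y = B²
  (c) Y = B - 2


Checking option (a) Y = 3B:
  B = -2.219 -> Y = -6.656 ✓
  B = -1.067 -> Y = -3.2 ✓
  B = -1.034 -> Y = -3.103 ✓
All samples match this transformation.

(a) 3B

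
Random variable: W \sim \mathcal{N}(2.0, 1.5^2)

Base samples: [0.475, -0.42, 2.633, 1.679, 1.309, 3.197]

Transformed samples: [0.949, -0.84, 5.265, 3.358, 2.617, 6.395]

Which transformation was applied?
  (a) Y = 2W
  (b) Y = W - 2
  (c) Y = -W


Checking option (a) Y = 2W:
  W = 0.475 -> Y = 0.949 ✓
  W = -0.42 -> Y = -0.84 ✓
  W = 2.633 -> Y = 5.265 ✓
All samples match this transformation.

(a) 2W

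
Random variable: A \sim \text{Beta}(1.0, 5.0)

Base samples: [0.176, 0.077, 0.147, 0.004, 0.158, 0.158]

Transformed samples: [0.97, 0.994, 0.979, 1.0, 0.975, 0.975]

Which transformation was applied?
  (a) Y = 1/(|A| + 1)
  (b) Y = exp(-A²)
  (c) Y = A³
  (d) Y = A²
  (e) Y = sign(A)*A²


Checking option (b) Y = exp(-A²):
  A = 0.176 -> Y = 0.97 ✓
  A = 0.077 -> Y = 0.994 ✓
  A = 0.147 -> Y = 0.979 ✓
All samples match this transformation.

(b) exp(-A²)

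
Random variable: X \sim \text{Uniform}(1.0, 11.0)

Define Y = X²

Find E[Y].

E[X²] = Var(X) + (E[X])² = 8.3333333 + 36 = 44.333333

44.333333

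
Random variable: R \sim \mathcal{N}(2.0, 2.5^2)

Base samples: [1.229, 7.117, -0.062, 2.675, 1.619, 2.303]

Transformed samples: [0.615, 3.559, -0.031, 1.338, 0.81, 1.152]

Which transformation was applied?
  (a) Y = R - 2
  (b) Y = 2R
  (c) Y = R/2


Checking option (c) Y = R/2:
  R = 1.229 -> Y = 0.615 ✓
  R = 7.117 -> Y = 3.559 ✓
  R = -0.062 -> Y = -0.031 ✓
All samples match this transformation.

(c) R/2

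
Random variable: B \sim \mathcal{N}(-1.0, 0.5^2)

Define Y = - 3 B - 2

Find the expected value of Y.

For Y = -3B - 2:
E[Y] = -3 * E[B] - 2
E[B] = -1.0 = -1
E[Y] = -3 * (-1) - 2 = 1

1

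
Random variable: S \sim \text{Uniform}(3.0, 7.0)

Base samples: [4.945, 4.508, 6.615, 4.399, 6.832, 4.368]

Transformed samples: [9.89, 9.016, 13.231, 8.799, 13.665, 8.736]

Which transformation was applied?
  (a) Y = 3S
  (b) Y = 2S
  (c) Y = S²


Checking option (b) Y = 2S:
  S = 4.945 -> Y = 9.89 ✓
  S = 4.508 -> Y = 9.016 ✓
  S = 6.615 -> Y = 13.231 ✓
All samples match this transformation.

(b) 2S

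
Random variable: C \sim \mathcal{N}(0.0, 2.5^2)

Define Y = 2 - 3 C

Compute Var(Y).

For Y = aC + b: Var(Y) = a² * Var(C)
Var(C) = 2.5^2 = 6.25
Var(Y) = (-3)² * 6.25 = 9 * 6.25 = 56.25

56.25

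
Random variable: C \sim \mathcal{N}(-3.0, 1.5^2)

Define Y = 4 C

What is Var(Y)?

For Y = aC + b: Var(Y) = a² * Var(C)
Var(C) = 1.5^2 = 2.25
Var(Y) = 4² * 2.25 = 16 * 2.25 = 36

36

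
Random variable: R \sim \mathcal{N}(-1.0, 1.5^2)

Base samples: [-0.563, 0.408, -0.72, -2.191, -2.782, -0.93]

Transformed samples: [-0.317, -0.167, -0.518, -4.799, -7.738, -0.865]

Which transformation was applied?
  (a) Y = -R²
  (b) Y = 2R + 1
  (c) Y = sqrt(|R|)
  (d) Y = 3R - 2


Checking option (a) Y = -R²:
  R = -0.563 -> Y = -0.317 ✓
  R = 0.408 -> Y = -0.167 ✓
  R = -0.72 -> Y = -0.518 ✓
All samples match this transformation.

(a) -R²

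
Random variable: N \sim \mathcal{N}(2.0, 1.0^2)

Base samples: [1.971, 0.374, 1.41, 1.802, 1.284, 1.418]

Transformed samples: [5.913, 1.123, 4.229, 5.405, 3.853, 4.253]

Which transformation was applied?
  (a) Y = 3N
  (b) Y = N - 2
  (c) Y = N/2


Checking option (a) Y = 3N:
  N = 1.971 -> Y = 5.913 ✓
  N = 0.374 -> Y = 1.123 ✓
  N = 1.41 -> Y = 4.229 ✓
All samples match this transformation.

(a) 3N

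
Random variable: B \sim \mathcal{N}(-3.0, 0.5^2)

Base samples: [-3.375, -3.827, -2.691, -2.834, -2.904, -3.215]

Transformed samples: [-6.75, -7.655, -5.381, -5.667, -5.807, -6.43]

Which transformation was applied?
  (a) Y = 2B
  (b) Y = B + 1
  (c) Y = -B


Checking option (a) Y = 2B:
  B = -3.375 -> Y = -6.75 ✓
  B = -3.827 -> Y = -7.655 ✓
  B = -2.691 -> Y = -5.381 ✓
All samples match this transformation.

(a) 2B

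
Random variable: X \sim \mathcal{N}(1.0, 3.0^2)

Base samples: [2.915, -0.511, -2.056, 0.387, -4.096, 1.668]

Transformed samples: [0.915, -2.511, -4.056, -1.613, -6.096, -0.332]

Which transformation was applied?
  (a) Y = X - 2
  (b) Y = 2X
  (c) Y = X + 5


Checking option (a) Y = X - 2:
  X = 2.915 -> Y = 0.915 ✓
  X = -0.511 -> Y = -2.511 ✓
  X = -2.056 -> Y = -4.056 ✓
All samples match this transformation.

(a) X - 2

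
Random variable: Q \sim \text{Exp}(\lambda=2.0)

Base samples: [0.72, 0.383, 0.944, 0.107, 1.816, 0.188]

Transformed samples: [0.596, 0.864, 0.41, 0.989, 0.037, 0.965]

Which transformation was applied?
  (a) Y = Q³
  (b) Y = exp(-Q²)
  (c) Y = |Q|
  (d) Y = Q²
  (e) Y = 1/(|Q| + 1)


Checking option (b) Y = exp(-Q²):
  Q = 0.72 -> Y = 0.596 ✓
  Q = 0.383 -> Y = 0.864 ✓
  Q = 0.944 -> Y = 0.41 ✓
All samples match this transformation.

(b) exp(-Q²)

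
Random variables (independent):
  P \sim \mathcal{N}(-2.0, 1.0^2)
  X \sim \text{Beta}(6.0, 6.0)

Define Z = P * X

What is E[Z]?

For independent RVs: E[XY] = E[X]*E[Y]
E[P] = -2
E[X] = 0.5
E[Z] = -2 * 0.5 = -1

-1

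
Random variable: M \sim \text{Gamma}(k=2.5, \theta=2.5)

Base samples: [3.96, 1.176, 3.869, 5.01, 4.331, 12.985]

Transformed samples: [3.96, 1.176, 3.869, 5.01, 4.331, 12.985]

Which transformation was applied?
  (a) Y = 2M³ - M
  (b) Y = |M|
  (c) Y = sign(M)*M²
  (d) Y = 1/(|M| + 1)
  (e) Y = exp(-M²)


Checking option (b) Y = |M|:
  M = 3.96 -> Y = 3.96 ✓
  M = 1.176 -> Y = 1.176 ✓
  M = 3.869 -> Y = 3.869 ✓
All samples match this transformation.

(b) |M|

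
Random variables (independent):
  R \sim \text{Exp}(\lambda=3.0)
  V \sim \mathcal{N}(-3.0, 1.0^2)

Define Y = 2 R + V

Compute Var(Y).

For independent RVs: Var(aX + bY) = a²Var(X) + b²Var(Y)
Var(R) = 0.11111111
Var(V) = 1
Var(Y) = 2²*0.11111111 + 1²*1
= 4*0.11111111 + 1*1 = 1.4444444

1.4444444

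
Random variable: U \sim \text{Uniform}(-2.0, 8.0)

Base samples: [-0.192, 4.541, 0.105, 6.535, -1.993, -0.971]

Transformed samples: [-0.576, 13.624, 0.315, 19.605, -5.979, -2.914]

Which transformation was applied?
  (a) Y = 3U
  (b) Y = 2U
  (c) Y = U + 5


Checking option (a) Y = 3U:
  U = -0.192 -> Y = -0.576 ✓
  U = 4.541 -> Y = 13.624 ✓
  U = 0.105 -> Y = 0.315 ✓
All samples match this transformation.

(a) 3U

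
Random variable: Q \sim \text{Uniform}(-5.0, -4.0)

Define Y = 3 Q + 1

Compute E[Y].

For Y = 3Q + 1:
E[Y] = 3 * E[Q] + 1
E[Q] = (-5 - 4)/2 = -4.5
E[Y] = 3 * (-4.5) + 1 = -12.5

-12.5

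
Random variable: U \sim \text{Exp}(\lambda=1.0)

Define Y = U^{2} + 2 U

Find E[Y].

E[Y] = 1*E[U²] + 2*E[U]
E[U] = 1
E[U²] = Var(U) + (E[U])² = 1 + 1 = 2
E[Y] = 1*2 + 2*1 = 4

4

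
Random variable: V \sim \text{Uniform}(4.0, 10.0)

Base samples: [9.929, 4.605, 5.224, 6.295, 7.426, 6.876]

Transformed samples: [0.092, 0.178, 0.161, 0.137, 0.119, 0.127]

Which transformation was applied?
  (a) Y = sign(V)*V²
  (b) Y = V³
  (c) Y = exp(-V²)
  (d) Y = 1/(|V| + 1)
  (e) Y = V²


Checking option (d) Y = 1/(|V| + 1):
  V = 9.929 -> Y = 0.092 ✓
  V = 4.605 -> Y = 0.178 ✓
  V = 5.224 -> Y = 0.161 ✓
All samples match this transformation.

(d) 1/(|V| + 1)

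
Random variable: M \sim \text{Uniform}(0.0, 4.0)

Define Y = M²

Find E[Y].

E[M²] = Var(M) + (E[M])² = 1.3333333 + 4 = 5.3333333

5.3333333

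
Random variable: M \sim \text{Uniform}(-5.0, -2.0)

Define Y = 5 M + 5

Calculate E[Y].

For Y = 5M + 5:
E[Y] = 5 * E[M] + 5
E[M] = (-5 - 2)/2 = -3.5
E[Y] = 5 * (-3.5) + 5 = -12.5

-12.5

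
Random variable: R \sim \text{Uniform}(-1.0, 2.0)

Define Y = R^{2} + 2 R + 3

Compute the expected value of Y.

E[Y] = 1*E[R²] + 2*E[R] + 3
E[R] = 0.5
E[R²] = Var(R) + (E[R])² = 0.75 + 0.25 = 1
E[Y] = 1*1 + 2*0.5 + 3 = 5

5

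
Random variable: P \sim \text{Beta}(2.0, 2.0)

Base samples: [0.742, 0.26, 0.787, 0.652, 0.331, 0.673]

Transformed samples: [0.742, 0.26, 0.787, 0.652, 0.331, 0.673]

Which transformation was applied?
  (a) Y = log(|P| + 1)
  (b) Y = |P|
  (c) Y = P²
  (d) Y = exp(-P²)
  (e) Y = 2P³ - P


Checking option (b) Y = |P|:
  P = 0.742 -> Y = 0.742 ✓
  P = 0.26 -> Y = 0.26 ✓
  P = 0.787 -> Y = 0.787 ✓
All samples match this transformation.

(b) |P|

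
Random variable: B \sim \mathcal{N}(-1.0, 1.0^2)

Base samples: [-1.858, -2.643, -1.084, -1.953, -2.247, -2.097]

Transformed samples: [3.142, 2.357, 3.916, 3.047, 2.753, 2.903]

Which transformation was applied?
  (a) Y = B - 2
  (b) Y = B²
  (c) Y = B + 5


Checking option (c) Y = B + 5:
  B = -1.858 -> Y = 3.142 ✓
  B = -2.643 -> Y = 2.357 ✓
  B = -1.084 -> Y = 3.916 ✓
All samples match this transformation.

(c) B + 5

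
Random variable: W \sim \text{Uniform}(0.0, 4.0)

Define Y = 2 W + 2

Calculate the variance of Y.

For Y = aW + b: Var(Y) = a² * Var(W)
Var(W) = (4 - 0)^2/12 = 1.3333333
Var(Y) = 2² * 1.3333333 = 4 * 1.3333333 = 5.3333333

5.3333333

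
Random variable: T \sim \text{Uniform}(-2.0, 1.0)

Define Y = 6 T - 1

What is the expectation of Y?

For Y = 6T - 1:
E[Y] = 6 * E[T] - 1
E[T] = (-2 + 1)/2 = -0.5
E[Y] = 6 * (-0.5) - 1 = -4

-4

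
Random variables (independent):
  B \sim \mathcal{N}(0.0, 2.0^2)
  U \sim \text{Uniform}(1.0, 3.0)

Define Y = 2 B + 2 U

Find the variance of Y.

For independent RVs: Var(aX + bY) = a²Var(X) + b²Var(Y)
Var(B) = 4
Var(U) = 0.33333333
Var(Y) = 2²*4 + 2²*0.33333333
= 4*4 + 4*0.33333333 = 17.333333

17.333333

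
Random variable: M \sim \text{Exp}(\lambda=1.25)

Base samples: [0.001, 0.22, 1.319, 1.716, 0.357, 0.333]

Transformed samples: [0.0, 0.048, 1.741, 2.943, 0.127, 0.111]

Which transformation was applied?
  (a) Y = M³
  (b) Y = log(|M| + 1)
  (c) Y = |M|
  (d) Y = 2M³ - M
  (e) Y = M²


Checking option (e) Y = M²:
  M = 0.001 -> Y = 0.0 ✓
  M = 0.22 -> Y = 0.048 ✓
  M = 1.319 -> Y = 1.741 ✓
All samples match this transformation.

(e) M²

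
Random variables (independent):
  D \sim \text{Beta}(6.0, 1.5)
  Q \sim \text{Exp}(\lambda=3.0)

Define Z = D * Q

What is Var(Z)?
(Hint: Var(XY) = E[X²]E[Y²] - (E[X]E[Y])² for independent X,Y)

Var(XY) = E[X²]E[Y²] - (E[X]E[Y])²
E[D] = 0.8, Var(D) = 0.018823529
E[Q] = 0.33333333, Var(Q) = 0.11111111
E[D²] = 0.018823529 + 0.8² = 0.65882353
E[Q²] = 0.11111111 + 0.33333333² = 0.22222222
Var(Z) = 0.65882353*0.22222222 - (0.8*0.33333333)²
= 0.14640523 - 0.071111111 = 0.075294118

0.075294118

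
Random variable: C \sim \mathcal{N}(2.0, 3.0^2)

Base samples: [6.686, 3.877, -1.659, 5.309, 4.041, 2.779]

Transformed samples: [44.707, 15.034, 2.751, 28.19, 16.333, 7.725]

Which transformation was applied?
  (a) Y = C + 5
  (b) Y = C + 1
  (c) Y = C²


Checking option (c) Y = C²:
  C = 6.686 -> Y = 44.707 ✓
  C = 3.877 -> Y = 15.034 ✓
  C = -1.659 -> Y = 2.751 ✓
All samples match this transformation.

(c) C²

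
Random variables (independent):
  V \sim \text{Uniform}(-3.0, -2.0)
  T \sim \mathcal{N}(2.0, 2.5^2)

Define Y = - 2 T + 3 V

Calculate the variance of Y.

For independent RVs: Var(aX + bY) = a²Var(X) + b²Var(Y)
Var(V) = 0.083333333
Var(T) = 6.25
Var(Y) = 3²*0.083333333 + (-2)²*6.25
= 9*0.083333333 + 4*6.25 = 25.75

25.75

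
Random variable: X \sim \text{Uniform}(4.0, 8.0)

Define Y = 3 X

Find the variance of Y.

For Y = aX + b: Var(Y) = a² * Var(X)
Var(X) = (8 - 4)^2/12 = 1.3333333
Var(Y) = 3² * 1.3333333 = 9 * 1.3333333 = 12

12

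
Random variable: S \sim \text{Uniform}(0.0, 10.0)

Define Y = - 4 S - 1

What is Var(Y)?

For Y = aS + b: Var(Y) = a² * Var(S)
Var(S) = (10 - 0)^2/12 = 8.3333333
Var(Y) = (-4)² * 8.3333333 = 16 * 8.3333333 = 133.33333

133.33333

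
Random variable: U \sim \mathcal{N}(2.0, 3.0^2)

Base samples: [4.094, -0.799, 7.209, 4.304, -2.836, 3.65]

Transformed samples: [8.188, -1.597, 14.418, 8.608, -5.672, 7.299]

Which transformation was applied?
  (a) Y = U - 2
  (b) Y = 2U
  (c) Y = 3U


Checking option (b) Y = 2U:
  U = 4.094 -> Y = 8.188 ✓
  U = -0.799 -> Y = -1.597 ✓
  U = 7.209 -> Y = 14.418 ✓
All samples match this transformation.

(b) 2U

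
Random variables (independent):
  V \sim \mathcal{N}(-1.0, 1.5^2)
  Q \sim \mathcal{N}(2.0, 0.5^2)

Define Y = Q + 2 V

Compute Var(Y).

For independent RVs: Var(aX + bY) = a²Var(X) + b²Var(Y)
Var(V) = 2.25
Var(Q) = 0.25
Var(Y) = 2²*2.25 + 1²*0.25
= 4*2.25 + 1*0.25 = 9.25

9.25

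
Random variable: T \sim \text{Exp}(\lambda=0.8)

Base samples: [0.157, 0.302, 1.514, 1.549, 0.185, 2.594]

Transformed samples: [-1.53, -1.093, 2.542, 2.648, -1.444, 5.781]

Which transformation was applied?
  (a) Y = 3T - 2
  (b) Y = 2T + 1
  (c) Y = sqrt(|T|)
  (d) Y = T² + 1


Checking option (a) Y = 3T - 2:
  T = 0.157 -> Y = -1.53 ✓
  T = 0.302 -> Y = -1.093 ✓
  T = 1.514 -> Y = 2.542 ✓
All samples match this transformation.

(a) 3T - 2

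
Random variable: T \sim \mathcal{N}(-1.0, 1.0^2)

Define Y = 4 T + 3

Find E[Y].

For Y = 4T + 3:
E[Y] = 4 * E[T] + 3
E[T] = -1.0 = -1
E[Y] = 4 * (-1) + 3 = -1

-1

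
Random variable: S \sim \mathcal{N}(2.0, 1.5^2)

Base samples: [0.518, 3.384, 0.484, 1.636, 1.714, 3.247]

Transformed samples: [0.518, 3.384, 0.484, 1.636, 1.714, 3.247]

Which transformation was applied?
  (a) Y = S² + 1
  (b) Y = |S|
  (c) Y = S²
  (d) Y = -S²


Checking option (b) Y = |S|:
  S = 0.518 -> Y = 0.518 ✓
  S = 3.384 -> Y = 3.384 ✓
  S = 0.484 -> Y = 0.484 ✓
All samples match this transformation.

(b) |S|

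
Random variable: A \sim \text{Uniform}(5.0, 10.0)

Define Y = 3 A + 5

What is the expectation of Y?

For Y = 3A + 5:
E[Y] = 3 * E[A] + 5
E[A] = (5 + 10)/2 = 7.5
E[Y] = 3 * 7.5 + 5 = 27.5

27.5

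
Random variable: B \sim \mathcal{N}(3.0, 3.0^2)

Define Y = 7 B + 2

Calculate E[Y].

For Y = 7B + 2:
E[Y] = 7 * E[B] + 2
E[B] = 3.0 = 3
E[Y] = 7 * 3 + 2 = 23

23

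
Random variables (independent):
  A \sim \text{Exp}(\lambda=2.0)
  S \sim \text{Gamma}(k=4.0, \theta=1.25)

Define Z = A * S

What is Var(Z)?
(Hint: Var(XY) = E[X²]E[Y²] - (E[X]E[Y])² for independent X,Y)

Var(XY) = E[X²]E[Y²] - (E[X]E[Y])²
E[A] = 0.5, Var(A) = 0.25
E[S] = 5, Var(S) = 6.25
E[A²] = 0.25 + 0.5² = 0.5
E[S²] = 6.25 + 5² = 31.25
Var(Z) = 0.5*31.25 - (0.5*5)²
= 15.625 - 6.25 = 9.375

9.375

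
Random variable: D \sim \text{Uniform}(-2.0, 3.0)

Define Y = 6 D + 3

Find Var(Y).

For Y = aD + b: Var(Y) = a² * Var(D)
Var(D) = (3 + 2)^2/12 = 2.0833333
Var(Y) = 6² * 2.0833333 = 36 * 2.0833333 = 75

75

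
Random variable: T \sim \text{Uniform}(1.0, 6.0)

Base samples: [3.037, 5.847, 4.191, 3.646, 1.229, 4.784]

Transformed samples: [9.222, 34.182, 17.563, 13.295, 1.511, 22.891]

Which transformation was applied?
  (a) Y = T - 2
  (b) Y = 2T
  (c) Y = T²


Checking option (c) Y = T²:
  T = 3.037 -> Y = 9.222 ✓
  T = 5.847 -> Y = 34.182 ✓
  T = 4.191 -> Y = 17.563 ✓
All samples match this transformation.

(c) T²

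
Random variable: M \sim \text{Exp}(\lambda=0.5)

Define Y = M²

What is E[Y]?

E[M²] = Var(M) + (E[M])² = 4 + 4 = 8

8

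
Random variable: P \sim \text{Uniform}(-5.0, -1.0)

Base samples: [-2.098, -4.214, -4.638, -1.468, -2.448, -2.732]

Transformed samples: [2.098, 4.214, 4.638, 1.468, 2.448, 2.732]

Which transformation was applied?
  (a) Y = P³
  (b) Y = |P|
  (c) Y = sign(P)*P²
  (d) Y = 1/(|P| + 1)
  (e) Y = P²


Checking option (b) Y = |P|:
  P = -2.098 -> Y = 2.098 ✓
  P = -4.214 -> Y = 4.214 ✓
  P = -4.638 -> Y = 4.638 ✓
All samples match this transformation.

(b) |P|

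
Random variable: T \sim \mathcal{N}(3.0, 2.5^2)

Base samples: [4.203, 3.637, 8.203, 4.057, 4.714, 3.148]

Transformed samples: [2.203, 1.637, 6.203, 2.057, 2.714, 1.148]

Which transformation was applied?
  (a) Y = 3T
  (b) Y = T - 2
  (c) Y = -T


Checking option (b) Y = T - 2:
  T = 4.203 -> Y = 2.203 ✓
  T = 3.637 -> Y = 1.637 ✓
  T = 8.203 -> Y = 6.203 ✓
All samples match this transformation.

(b) T - 2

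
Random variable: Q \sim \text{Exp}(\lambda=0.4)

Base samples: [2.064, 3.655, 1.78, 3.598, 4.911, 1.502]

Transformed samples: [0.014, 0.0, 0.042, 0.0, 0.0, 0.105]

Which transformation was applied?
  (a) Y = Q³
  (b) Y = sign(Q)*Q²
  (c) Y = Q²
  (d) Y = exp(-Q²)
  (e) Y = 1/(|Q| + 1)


Checking option (d) Y = exp(-Q²):
  Q = 2.064 -> Y = 0.014 ✓
  Q = 3.655 -> Y = 0.0 ✓
  Q = 1.78 -> Y = 0.042 ✓
All samples match this transformation.

(d) exp(-Q²)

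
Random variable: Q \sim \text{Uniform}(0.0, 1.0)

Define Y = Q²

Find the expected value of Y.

Using E[X²] = Var(X) + (E[X])²:
E[Q] = 0.5
Var(Q) = (1 - 0)^2/12 = 0.083333333
E[Q²] = 0.083333333 + 0.5² = 0.083333333 + 0.25 = 0.33333333

0.33333333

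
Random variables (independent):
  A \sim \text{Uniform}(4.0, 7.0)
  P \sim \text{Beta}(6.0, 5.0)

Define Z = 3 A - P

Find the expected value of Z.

E[Z] = 3*E[A] - 1*E[P]
E[A] = 5.5
E[P] = 0.54545455
E[Z] = 3*5.5 - 1*0.54545455 = 15.954545

15.954545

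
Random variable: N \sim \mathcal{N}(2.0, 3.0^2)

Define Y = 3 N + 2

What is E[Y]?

For Y = 3N + 2:
E[Y] = 3 * E[N] + 2
E[N] = 2.0 = 2
E[Y] = 3 * 2 + 2 = 8

8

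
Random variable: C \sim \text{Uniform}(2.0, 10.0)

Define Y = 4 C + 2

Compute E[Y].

For Y = 4C + 2:
E[Y] = 4 * E[C] + 2
E[C] = (2 + 10)/2 = 6
E[Y] = 4 * 6 + 2 = 26

26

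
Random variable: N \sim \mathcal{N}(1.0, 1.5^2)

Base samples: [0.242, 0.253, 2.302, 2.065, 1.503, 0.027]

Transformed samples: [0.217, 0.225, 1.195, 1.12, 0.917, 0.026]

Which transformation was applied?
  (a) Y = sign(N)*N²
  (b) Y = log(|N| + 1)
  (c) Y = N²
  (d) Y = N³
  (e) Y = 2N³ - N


Checking option (b) Y = log(|N| + 1):
  N = 0.242 -> Y = 0.217 ✓
  N = 0.253 -> Y = 0.225 ✓
  N = 2.302 -> Y = 1.195 ✓
All samples match this transformation.

(b) log(|N| + 1)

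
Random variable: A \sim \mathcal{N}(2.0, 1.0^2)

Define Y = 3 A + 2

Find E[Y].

For Y = 3A + 2:
E[Y] = 3 * E[A] + 2
E[A] = 2.0 = 2
E[Y] = 3 * 2 + 2 = 8

8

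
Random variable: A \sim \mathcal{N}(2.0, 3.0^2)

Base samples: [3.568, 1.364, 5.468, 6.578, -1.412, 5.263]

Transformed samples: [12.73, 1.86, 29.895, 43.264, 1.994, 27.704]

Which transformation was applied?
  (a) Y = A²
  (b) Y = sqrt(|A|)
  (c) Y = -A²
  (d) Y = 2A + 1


Checking option (a) Y = A²:
  A = 3.568 -> Y = 12.73 ✓
  A = 1.364 -> Y = 1.86 ✓
  A = 5.468 -> Y = 29.895 ✓
All samples match this transformation.

(a) A²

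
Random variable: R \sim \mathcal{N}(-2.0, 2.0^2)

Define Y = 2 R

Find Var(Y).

For Y = aR + b: Var(Y) = a² * Var(R)
Var(R) = 2.0^2 = 4
Var(Y) = 2² * 4 = 4 * 4 = 16

16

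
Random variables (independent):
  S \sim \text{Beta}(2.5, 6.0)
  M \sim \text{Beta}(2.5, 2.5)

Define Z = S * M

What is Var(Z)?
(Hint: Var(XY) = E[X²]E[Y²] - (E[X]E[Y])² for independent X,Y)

Var(XY) = E[X²]E[Y²] - (E[X]E[Y])²
E[S] = 0.29411765, Var(S) = 0.021853943
E[M] = 0.5, Var(M) = 0.041666667
E[S²] = 0.021853943 + 0.29411765² = 0.10835913
E[M²] = 0.041666667 + 0.5² = 0.29166667
Var(Z) = 0.10835913*0.29166667 - (0.29411765*0.5)²
= 0.031604747 - 0.021626298 = 0.0099784496

0.0099784496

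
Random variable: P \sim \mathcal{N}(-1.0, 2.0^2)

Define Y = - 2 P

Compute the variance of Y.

For Y = aP + b: Var(Y) = a² * Var(P)
Var(P) = 2.0^2 = 4
Var(Y) = (-2)² * 4 = 4 * 4 = 16

16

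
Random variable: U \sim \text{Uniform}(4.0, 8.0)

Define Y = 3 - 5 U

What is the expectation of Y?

For Y = -5U + 3:
E[Y] = -5 * E[U] + 3
E[U] = (4 + 8)/2 = 6
E[Y] = -5 * 6 + 3 = -27

-27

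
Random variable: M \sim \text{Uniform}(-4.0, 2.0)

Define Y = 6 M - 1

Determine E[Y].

For Y = 6M - 1:
E[Y] = 6 * E[M] - 1
E[M] = (-4 + 2)/2 = -1
E[Y] = 6 * (-1) - 1 = -7

-7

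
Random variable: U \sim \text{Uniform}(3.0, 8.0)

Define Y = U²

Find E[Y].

Using E[X²] = Var(X) + (E[X])²:
E[U] = 5.5
Var(U) = (8 - 3)^2/12 = 2.0833333
E[U²] = 2.0833333 + 5.5² = 2.0833333 + 30.25 = 32.333333

32.333333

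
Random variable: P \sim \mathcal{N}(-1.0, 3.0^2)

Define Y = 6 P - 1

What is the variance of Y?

For Y = aP + b: Var(Y) = a² * Var(P)
Var(P) = 3.0^2 = 9
Var(Y) = 6² * 9 = 36 * 9 = 324

324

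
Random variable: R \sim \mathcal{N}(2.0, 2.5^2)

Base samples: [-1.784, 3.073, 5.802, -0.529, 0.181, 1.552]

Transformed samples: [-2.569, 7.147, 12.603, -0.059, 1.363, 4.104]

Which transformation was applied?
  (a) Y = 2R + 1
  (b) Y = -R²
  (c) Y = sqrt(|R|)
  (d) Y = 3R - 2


Checking option (a) Y = 2R + 1:
  R = -1.784 -> Y = -2.569 ✓
  R = 3.073 -> Y = 7.147 ✓
  R = 5.802 -> Y = 12.603 ✓
All samples match this transformation.

(a) 2R + 1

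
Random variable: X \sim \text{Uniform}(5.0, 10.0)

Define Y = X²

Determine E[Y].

Using E[X²] = Var(X) + (E[X])²:
E[X] = 7.5
Var(X) = (10 - 5)^2/12 = 2.0833333
E[X²] = 2.0833333 + 7.5² = 2.0833333 + 56.25 = 58.333333

58.333333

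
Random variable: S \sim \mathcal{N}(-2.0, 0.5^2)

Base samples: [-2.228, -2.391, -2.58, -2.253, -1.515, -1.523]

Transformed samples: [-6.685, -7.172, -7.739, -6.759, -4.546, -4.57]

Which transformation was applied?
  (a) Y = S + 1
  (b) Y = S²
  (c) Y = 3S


Checking option (c) Y = 3S:
  S = -2.228 -> Y = -6.685 ✓
  S = -2.391 -> Y = -7.172 ✓
  S = -2.58 -> Y = -7.739 ✓
All samples match this transformation.

(c) 3S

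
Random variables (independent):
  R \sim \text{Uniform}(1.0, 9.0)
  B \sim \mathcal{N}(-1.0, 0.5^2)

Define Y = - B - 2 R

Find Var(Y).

For independent RVs: Var(aX + bY) = a²Var(X) + b²Var(Y)
Var(R) = 5.3333333
Var(B) = 0.25
Var(Y) = (-2)²*5.3333333 + (-1)²*0.25
= 4*5.3333333 + 1*0.25 = 21.583333

21.583333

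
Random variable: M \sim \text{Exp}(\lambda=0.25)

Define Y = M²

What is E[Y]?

Using E[X²] = Var(X) + (E[X])²:
E[M] = 4
Var(M) = 1/0.25^2 = 16
E[M²] = 16 + 4² = 16 + 16 = 32

32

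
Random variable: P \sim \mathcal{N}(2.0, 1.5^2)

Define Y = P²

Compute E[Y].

Using E[X²] = Var(X) + (E[X])²:
E[P] = 2
Var(P) = 1.5^2 = 2.25
E[P²] = 2.25 + 2² = 2.25 + 4 = 6.25

6.25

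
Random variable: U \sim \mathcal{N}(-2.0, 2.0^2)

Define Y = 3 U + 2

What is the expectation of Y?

For Y = 3U + 2:
E[Y] = 3 * E[U] + 2
E[U] = -2.0 = -2
E[Y] = 3 * (-2) + 2 = -4

-4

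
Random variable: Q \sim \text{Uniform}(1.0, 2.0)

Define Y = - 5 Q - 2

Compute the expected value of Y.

For Y = -5Q - 2:
E[Y] = -5 * E[Q] - 2
E[Q] = (1 + 2)/2 = 1.5
E[Y] = -5 * 1.5 - 2 = -9.5

-9.5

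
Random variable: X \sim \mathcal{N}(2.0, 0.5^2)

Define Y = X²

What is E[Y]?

E[X²] = Var(X) + (E[X])² = 0.25 + 4 = 4.25

4.25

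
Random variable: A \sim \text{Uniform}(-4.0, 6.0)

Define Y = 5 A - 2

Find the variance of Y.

For Y = aA + b: Var(Y) = a² * Var(A)
Var(A) = (6 + 4)^2/12 = 8.3333333
Var(Y) = 5² * 8.3333333 = 25 * 8.3333333 = 208.33333

208.33333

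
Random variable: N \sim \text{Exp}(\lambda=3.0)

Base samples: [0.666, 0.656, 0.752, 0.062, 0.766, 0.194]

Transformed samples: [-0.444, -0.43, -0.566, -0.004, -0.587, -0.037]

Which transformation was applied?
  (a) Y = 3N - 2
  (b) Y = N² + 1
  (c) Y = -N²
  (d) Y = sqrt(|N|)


Checking option (c) Y = -N²:
  N = 0.666 -> Y = -0.444 ✓
  N = 0.656 -> Y = -0.43 ✓
  N = 0.752 -> Y = -0.566 ✓
All samples match this transformation.

(c) -N²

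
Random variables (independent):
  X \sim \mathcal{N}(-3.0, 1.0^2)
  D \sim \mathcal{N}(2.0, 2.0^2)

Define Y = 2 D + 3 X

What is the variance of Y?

For independent RVs: Var(aX + bY) = a²Var(X) + b²Var(Y)
Var(X) = 1
Var(D) = 4
Var(Y) = 3²*1 + 2²*4
= 9*1 + 4*4 = 25

25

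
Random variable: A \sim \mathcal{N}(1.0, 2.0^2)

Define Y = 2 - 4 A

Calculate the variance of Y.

For Y = aA + b: Var(Y) = a² * Var(A)
Var(A) = 2.0^2 = 4
Var(Y) = (-4)² * 4 = 16 * 4 = 64

64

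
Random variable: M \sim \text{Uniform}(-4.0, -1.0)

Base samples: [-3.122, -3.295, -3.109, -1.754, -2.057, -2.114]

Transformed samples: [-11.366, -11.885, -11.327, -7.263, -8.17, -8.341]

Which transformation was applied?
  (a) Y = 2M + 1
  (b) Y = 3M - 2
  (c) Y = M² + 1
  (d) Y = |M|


Checking option (b) Y = 3M - 2:
  M = -3.122 -> Y = -11.366 ✓
  M = -3.295 -> Y = -11.885 ✓
  M = -3.109 -> Y = -11.327 ✓
All samples match this transformation.

(b) 3M - 2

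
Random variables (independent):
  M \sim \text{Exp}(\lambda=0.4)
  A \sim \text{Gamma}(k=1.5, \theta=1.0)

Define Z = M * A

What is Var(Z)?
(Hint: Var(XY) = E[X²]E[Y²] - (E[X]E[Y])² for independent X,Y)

Var(XY) = E[X²]E[Y²] - (E[X]E[Y])²
E[M] = 2.5, Var(M) = 6.25
E[A] = 1.5, Var(A) = 1.5
E[M²] = 6.25 + 2.5² = 12.5
E[A²] = 1.5 + 1.5² = 3.75
Var(Z) = 12.5*3.75 - (2.5*1.5)²
= 46.875 - 14.0625 = 32.8125

32.8125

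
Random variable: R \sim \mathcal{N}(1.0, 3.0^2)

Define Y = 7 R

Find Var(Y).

For Y = aR + b: Var(Y) = a² * Var(R)
Var(R) = 3.0^2 = 9
Var(Y) = 7² * 9 = 49 * 9 = 441

441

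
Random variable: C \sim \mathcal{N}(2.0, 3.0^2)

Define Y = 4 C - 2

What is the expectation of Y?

For Y = 4C - 2:
E[Y] = 4 * E[C] - 2
E[C] = 2.0 = 2
E[Y] = 4 * 2 - 2 = 6

6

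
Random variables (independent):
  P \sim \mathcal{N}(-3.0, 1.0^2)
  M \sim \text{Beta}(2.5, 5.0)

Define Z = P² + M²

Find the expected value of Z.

E[Z] = E[P²] + E[M²]
E[P²] = Var(P) + E[P]² = 1 + 9 = 10
E[M²] = Var(M) + E[M]² = 0.026143791 + 0.11111111 = 0.1372549
E[Z] = 10 + 0.1372549 = 10.137255

10.137255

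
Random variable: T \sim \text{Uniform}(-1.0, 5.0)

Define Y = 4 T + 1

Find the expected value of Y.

For Y = 4T + 1:
E[Y] = 4 * E[T] + 1
E[T] = (-1 + 5)/2 = 2
E[Y] = 4 * 2 + 1 = 9

9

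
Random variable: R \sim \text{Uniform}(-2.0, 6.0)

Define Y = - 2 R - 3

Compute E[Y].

For Y = -2R - 3:
E[Y] = -2 * E[R] - 3
E[R] = (-2 + 6)/2 = 2
E[Y] = -2 * 2 - 3 = -7

-7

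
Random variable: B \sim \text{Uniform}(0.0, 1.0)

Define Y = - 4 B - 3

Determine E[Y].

For Y = -4B - 3:
E[Y] = -4 * E[B] - 3
E[B] = (0 + 1)/2 = 0.5
E[Y] = -4 * 0.5 - 3 = -5

-5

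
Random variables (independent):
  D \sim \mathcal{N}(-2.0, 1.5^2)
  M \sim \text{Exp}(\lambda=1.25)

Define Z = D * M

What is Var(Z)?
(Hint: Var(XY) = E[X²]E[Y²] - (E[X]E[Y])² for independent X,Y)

Var(XY) = E[X²]E[Y²] - (E[X]E[Y])²
E[D] = -2, Var(D) = 2.25
E[M] = 0.8, Var(M) = 0.64
E[D²] = 2.25 + (-2)² = 6.25
E[M²] = 0.64 + 0.8² = 1.28
Var(Z) = 6.25*1.28 - (-2*0.8)²
= 8 - 2.56 = 5.44

5.44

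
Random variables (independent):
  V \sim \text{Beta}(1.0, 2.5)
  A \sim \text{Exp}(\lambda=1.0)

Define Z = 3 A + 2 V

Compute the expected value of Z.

E[Z] = 2*E[V] + 3*E[A]
E[V] = 0.28571429
E[A] = 1
E[Z] = 2*0.28571429 + 3*1 = 3.5714286

3.5714286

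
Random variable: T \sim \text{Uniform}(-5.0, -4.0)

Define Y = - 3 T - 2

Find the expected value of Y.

For Y = -3T - 2:
E[Y] = -3 * E[T] - 2
E[T] = (-5 - 4)/2 = -4.5
E[Y] = -3 * (-4.5) - 2 = 11.5

11.5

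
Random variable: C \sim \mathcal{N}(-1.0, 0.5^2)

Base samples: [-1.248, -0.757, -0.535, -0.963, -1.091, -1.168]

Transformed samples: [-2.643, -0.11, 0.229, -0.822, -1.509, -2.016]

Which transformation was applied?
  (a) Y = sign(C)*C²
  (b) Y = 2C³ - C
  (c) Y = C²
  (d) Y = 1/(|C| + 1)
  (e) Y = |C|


Checking option (b) Y = 2C³ - C:
  C = -1.248 -> Y = -2.643 ✓
  C = -0.757 -> Y = -0.11 ✓
  C = -0.535 -> Y = 0.229 ✓
All samples match this transformation.

(b) 2C³ - C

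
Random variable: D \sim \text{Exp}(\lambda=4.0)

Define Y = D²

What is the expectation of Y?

Using E[X²] = Var(X) + (E[X])²:
E[D] = 0.25
Var(D) = 1/4.0^2 = 0.0625
E[D²] = 0.0625 + 0.25² = 0.0625 + 0.0625 = 0.125

0.125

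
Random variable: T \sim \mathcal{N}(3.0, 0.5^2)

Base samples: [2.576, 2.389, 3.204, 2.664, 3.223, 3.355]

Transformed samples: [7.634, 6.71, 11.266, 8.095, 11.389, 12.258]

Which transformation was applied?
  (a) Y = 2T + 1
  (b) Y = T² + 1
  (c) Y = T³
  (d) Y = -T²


Checking option (b) Y = T² + 1:
  T = 2.576 -> Y = 7.634 ✓
  T = 2.389 -> Y = 6.71 ✓
  T = 3.204 -> Y = 11.266 ✓
All samples match this transformation.

(b) T² + 1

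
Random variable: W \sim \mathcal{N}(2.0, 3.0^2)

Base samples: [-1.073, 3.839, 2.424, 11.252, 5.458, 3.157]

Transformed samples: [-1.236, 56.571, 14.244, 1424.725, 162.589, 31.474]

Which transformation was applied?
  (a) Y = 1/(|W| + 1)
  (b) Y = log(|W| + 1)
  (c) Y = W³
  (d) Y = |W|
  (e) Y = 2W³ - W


Checking option (c) Y = W³:
  W = -1.073 -> Y = -1.236 ✓
  W = 3.839 -> Y = 56.571 ✓
  W = 2.424 -> Y = 14.244 ✓
All samples match this transformation.

(c) W³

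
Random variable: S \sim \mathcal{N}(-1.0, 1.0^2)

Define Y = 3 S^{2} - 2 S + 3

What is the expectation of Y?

E[Y] = 3*E[S²] - 2*E[S] + 3
E[S] = -1
E[S²] = Var(S) + (E[S])² = 1 + 1 = 2
E[Y] = 3*2 - 2*(-1) + 3 = 11

11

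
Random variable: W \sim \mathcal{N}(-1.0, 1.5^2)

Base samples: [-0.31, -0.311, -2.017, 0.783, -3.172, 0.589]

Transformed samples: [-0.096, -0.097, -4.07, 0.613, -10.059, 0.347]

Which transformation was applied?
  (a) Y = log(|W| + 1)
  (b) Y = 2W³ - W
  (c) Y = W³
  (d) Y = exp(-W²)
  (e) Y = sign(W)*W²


Checking option (e) Y = sign(W)*W²:
  W = -0.31 -> Y = -0.096 ✓
  W = -0.311 -> Y = -0.097 ✓
  W = -2.017 -> Y = -4.07 ✓
All samples match this transformation.

(e) sign(W)*W²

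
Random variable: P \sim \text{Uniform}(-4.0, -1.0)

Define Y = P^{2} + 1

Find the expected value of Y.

E[Y] = 1*E[P²] + 1
E[P] = -2.5
E[P²] = Var(P) + (E[P])² = 0.75 + 6.25 = 7
E[Y] = 1*7 + 1 = 8

8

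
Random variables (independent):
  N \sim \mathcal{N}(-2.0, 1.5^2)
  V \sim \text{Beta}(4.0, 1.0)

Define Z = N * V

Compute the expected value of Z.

For independent RVs: E[XY] = E[X]*E[Y]
E[N] = -2
E[V] = 0.8
E[Z] = -2 * 0.8 = -1.6

-1.6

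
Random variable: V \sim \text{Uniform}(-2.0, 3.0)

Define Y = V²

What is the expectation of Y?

Using E[X²] = Var(X) + (E[X])²:
E[V] = 0.5
Var(V) = (3 + 2)^2/12 = 2.0833333
E[V²] = 2.0833333 + 0.5² = 2.0833333 + 0.25 = 2.3333333

2.3333333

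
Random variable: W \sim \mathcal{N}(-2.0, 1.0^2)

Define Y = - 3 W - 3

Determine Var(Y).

For Y = aW + b: Var(Y) = a² * Var(W)
Var(W) = 1.0^2 = 1
Var(Y) = (-3)² * 1 = 9 * 1 = 9

9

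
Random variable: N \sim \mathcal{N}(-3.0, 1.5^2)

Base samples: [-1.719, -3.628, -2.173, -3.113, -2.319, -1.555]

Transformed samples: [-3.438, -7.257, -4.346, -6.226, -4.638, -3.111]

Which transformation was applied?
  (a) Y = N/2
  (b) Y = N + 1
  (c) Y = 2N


Checking option (c) Y = 2N:
  N = -1.719 -> Y = -3.438 ✓
  N = -3.628 -> Y = -7.257 ✓
  N = -2.173 -> Y = -4.346 ✓
All samples match this transformation.

(c) 2N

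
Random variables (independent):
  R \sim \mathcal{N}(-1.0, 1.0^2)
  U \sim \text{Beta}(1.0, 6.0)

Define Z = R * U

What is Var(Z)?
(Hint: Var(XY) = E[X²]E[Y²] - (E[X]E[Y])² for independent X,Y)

Var(XY) = E[X²]E[Y²] - (E[X]E[Y])²
E[R] = -1, Var(R) = 1
E[U] = 0.14285714, Var(U) = 0.015306122
E[R²] = 1 + (-1)² = 2
E[U²] = 0.015306122 + 0.14285714² = 0.035714286
Var(Z) = 2*0.035714286 - (-1*0.14285714)²
= 0.071428571 - 0.020408163 = 0.051020408

0.051020408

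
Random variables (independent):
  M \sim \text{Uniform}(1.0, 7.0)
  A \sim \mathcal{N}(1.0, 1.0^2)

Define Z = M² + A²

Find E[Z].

E[Z] = E[M²] + E[A²]
E[M²] = Var(M) + E[M]² = 3 + 16 = 19
E[A²] = Var(A) + E[A]² = 1 + 1 = 2
E[Z] = 19 + 2 = 21

21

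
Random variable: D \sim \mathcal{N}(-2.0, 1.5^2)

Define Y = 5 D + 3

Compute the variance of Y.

For Y = aD + b: Var(Y) = a² * Var(D)
Var(D) = 1.5^2 = 2.25
Var(Y) = 5² * 2.25 = 25 * 2.25 = 56.25

56.25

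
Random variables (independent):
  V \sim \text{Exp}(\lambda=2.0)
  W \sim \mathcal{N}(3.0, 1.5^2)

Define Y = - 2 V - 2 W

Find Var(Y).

For independent RVs: Var(aX + bY) = a²Var(X) + b²Var(Y)
Var(V) = 0.25
Var(W) = 2.25
Var(Y) = (-2)²*0.25 + (-2)²*2.25
= 4*0.25 + 4*2.25 = 10

10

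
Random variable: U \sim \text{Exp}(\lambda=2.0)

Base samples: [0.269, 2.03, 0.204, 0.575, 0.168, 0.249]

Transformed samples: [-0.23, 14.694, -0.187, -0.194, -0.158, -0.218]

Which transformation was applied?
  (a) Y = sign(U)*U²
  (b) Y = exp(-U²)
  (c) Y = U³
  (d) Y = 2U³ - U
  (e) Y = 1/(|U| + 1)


Checking option (d) Y = 2U³ - U:
  U = 0.269 -> Y = -0.23 ✓
  U = 2.03 -> Y = 14.694 ✓
  U = 0.204 -> Y = -0.187 ✓
All samples match this transformation.

(d) 2U³ - U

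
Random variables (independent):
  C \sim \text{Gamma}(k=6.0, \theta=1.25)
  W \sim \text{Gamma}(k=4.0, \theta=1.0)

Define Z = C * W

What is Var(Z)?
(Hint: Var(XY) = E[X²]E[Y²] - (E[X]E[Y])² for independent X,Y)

Var(XY) = E[X²]E[Y²] - (E[X]E[Y])²
E[C] = 7.5, Var(C) = 9.375
E[W] = 4, Var(W) = 4
E[C²] = 9.375 + 7.5² = 65.625
E[W²] = 4 + 4² = 20
Var(Z) = 65.625*20 - (7.5*4)²
= 1312.5 - 900 = 412.5

412.5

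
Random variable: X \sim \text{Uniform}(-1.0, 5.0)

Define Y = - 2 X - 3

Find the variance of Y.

For Y = aX + b: Var(Y) = a² * Var(X)
Var(X) = (5 + 1)^2/12 = 3
Var(Y) = (-2)² * 3 = 4 * 3 = 12

12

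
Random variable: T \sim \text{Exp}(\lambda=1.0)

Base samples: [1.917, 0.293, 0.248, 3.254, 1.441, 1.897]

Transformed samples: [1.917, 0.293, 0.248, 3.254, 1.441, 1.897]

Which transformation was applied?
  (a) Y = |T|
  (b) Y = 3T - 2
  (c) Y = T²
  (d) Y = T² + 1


Checking option (a) Y = |T|:
  T = 1.917 -> Y = 1.917 ✓
  T = 0.293 -> Y = 0.293 ✓
  T = 0.248 -> Y = 0.248 ✓
All samples match this transformation.

(a) |T|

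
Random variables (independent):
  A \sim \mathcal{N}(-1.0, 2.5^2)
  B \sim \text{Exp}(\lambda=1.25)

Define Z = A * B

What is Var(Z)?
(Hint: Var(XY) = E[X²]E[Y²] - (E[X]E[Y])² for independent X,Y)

Var(XY) = E[X²]E[Y²] - (E[X]E[Y])²
E[A] = -1, Var(A) = 6.25
E[B] = 0.8, Var(B) = 0.64
E[A²] = 6.25 + (-1)² = 7.25
E[B²] = 0.64 + 0.8² = 1.28
Var(Z) = 7.25*1.28 - (-1*0.8)²
= 9.28 - 0.64 = 8.64

8.64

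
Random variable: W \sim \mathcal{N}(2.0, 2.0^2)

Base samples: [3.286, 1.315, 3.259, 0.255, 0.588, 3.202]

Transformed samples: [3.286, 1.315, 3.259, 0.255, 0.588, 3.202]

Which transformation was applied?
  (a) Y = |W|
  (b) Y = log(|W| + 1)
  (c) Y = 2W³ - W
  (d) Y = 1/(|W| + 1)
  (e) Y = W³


Checking option (a) Y = |W|:
  W = 3.286 -> Y = 3.286 ✓
  W = 1.315 -> Y = 1.315 ✓
  W = 3.259 -> Y = 3.259 ✓
All samples match this transformation.

(a) |W|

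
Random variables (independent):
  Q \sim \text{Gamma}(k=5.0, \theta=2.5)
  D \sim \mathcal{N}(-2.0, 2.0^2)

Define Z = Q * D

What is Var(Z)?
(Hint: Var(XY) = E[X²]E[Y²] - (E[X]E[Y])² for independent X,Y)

Var(XY) = E[X²]E[Y²] - (E[X]E[Y])²
E[Q] = 12.5, Var(Q) = 31.25
E[D] = -2, Var(D) = 4
E[Q²] = 31.25 + 12.5² = 187.5
E[D²] = 4 + (-2)² = 8
Var(Z) = 187.5*8 - (12.5*(-2))²
= 1500 - 625 = 875

875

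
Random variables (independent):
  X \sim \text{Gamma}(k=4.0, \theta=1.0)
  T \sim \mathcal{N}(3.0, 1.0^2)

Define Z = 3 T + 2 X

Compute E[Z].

E[Z] = 2*E[X] + 3*E[T]
E[X] = 4
E[T] = 3
E[Z] = 2*4 + 3*3 = 17

17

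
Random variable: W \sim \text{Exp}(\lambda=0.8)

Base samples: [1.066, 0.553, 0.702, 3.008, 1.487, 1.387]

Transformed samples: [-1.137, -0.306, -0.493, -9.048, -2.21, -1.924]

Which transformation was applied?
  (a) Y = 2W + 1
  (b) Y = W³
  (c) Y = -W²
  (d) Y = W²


Checking option (c) Y = -W²:
  W = 1.066 -> Y = -1.137 ✓
  W = 0.553 -> Y = -0.306 ✓
  W = 0.702 -> Y = -0.493 ✓
All samples match this transformation.

(c) -W²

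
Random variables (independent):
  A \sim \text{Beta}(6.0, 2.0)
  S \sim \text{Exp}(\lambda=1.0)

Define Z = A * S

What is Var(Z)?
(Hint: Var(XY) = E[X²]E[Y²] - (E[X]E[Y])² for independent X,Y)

Var(XY) = E[X²]E[Y²] - (E[X]E[Y])²
E[A] = 0.75, Var(A) = 0.020833333
E[S] = 1, Var(S) = 1
E[A²] = 0.020833333 + 0.75² = 0.58333333
E[S²] = 1 + 1² = 2
Var(Z) = 0.58333333*2 - (0.75*1)²
= 1.1666667 - 0.5625 = 0.60416667

0.60416667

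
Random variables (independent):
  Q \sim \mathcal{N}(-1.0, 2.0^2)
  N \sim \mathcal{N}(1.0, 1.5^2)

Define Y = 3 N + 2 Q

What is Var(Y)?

For independent RVs: Var(aX + bY) = a²Var(X) + b²Var(Y)
Var(Q) = 4
Var(N) = 2.25
Var(Y) = 2²*4 + 3²*2.25
= 4*4 + 9*2.25 = 36.25

36.25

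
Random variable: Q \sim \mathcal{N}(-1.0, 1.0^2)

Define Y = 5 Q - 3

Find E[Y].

For Y = 5Q - 3:
E[Y] = 5 * E[Q] - 3
E[Q] = -1.0 = -1
E[Y] = 5 * (-1) - 3 = -8

-8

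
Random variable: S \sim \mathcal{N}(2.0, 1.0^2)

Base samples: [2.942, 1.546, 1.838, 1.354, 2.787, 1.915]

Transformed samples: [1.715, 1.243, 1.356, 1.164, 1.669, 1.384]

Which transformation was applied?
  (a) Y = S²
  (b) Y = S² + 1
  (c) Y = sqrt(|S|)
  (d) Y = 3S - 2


Checking option (c) Y = sqrt(|S|):
  S = 2.942 -> Y = 1.715 ✓
  S = 1.546 -> Y = 1.243 ✓
  S = 1.838 -> Y = 1.356 ✓
All samples match this transformation.

(c) sqrt(|S|)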